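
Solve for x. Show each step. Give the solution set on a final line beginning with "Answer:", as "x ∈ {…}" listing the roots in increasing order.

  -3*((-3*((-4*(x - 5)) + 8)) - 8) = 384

Step 1. [-3*((-3*((-4*(x - 5)) + 8)) - 8) = 384] -3 out front; divide by -3, so div: (-3*((-4*(x - 5)) + 8)) - 8 = -128.
Step 2. [(-3*((-4*(x - 5)) + 8)) - 8 = -128] 8 comes off first (add 8). So sub: -3*((-4*(x - 5)) + 8) = -120.
Step 3. [-3*((-4*(x - 5)) + 8) = -120] LHS = -3·(…); ÷-3 both sides ⇒ div: (-4*(x - 5)) + 8 = 40.
Step 4. [(-4*(x - 5)) + 8 = 40] subtract 8: x sits inside (… + 8) ⇒ sub: -4*(x - 5) = 32.
Step 5. [-4*(x - 5) = 32] LHS = -4·(…); ÷-4 both sides ⇒ div: x - 5 = -8.
Step 6. [x - 5 = -8] the outer -5 inverts by adding 5, so sub: x = -3.

Answer: x ∈ {-3}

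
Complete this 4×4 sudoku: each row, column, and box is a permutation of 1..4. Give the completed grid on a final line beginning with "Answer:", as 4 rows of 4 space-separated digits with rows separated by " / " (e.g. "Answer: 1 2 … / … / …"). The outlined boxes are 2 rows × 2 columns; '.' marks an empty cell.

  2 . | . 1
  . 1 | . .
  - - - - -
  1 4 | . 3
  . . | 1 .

Step 1. [r1c3∈{3,4}] in row 1, 4 fits only at r1c3. So r1c3=4.
Step 2. [r4c2∈{2,3}] r4c2 is the only open cell in col 2 admitting 2. So r4c2=2.
Step 3. [r2c3∈{2,3}] r2c3 is the only open cell in col 3 admitting 3, so r2c3=3.
Step 4. [r2c4∈{2}] only 2 remains possible at r2c4, so r2c4=2.
Step 5. [r1c2∈{3}] nothing but 3 survives at r1c2, so r1c2=3.
Step 6. [r4c1∈{3}] r4c1's peers cover all but 3, so r4c1=3.
Step 7. [r4c4∈{4}] r4c4 is down to just 4 ⇒ r4c4=4.
Step 8. [r3c3∈{2}] only 2 remains possible at r3c3 ⇒ r3c3=2.
Step 9. [r2c1∈{4}] r2c1 is down to just 4 ⇒ r2c1=4.

Answer: 2 3 4 1 / 4 1 3 2 / 1 4 2 3 / 3 2 1 4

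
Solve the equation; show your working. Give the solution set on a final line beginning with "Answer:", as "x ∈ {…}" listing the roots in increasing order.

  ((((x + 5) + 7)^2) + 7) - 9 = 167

Step 1. [((((x + 5) + 7)^2) + 7) - 9 = 167] the outer -9 inverts by adding 9, so sub: (((x + 5) + 7)^2) + 7 = 176.
Step 2. [(((x + 5) + 7)^2) + 7 = 176] the outer +7 inverts by subtracting 7. So sub: ((x + 5) + 7)^2 = 169.
Step 3. [((x + 5) + 7)^2 = 169] √ both sides: 169 ≥ 0 gives two branches. So sqrt: (x + 5) + 7 = 13 or -13.
Step 4. [(x + 5) + 7 = 13 or -13] +7 is outermost — subtract 7 both sides, so sub: x + 5 = 6 or -20.
Step 5. [x + 5 = 6 or -20] +5 is outermost — subtract 5 both sides. So sub: x = 1 or -25.

Answer: x ∈ {-25, 1}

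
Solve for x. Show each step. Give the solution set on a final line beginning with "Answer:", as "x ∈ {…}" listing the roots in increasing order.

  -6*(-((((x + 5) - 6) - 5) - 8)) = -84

Step 1. [-6*(-((((x + 5) - 6) - 5) - 8)) = -84] divide by the outer -6. So div: -((((x + 5) - 6) - 5) - 8) = 14.
Step 2. [-((((x + 5) - 6) - 5) - 8) = 14] LHS negated; negate both sides, so neg: (((x + 5) - 6) - 5) - 8 = -14.
Step 3. [(((x + 5) - 6) - 5) - 8 = -14] the outer -8 inverts by adding 8, so sub: ((x + 5) - 6) - 5 = -6.
Step 4. [((x + 5) - 6) - 5 = -6] peel the -5: add 5 from each side, so sub: (x + 5) - 6 = -1.
Step 5. [(x + 5) - 6 = -1] 6 comes off first (add 6), so sub: x + 5 = 5.
Step 6. [x + 5 = 5] 5 comes off first (subtract 5), so sub: x = 0.

Answer: x ∈ {0}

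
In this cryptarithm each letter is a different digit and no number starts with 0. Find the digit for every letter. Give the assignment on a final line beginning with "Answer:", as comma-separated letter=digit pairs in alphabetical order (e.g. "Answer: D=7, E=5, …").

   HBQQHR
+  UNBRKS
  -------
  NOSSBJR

Step 1. [N] N is the leading digit of a 7-digit sum of two 6-digit numbers; the final carry is exactly 1, so N=1.
Step 2. [col 1: R + S ≡ R (mod 10)] in column 1 we have R+S≡R with carry-in 0; given nothing yet and digits 1 already taken and all letters distinct, that pins S to 0, so S=0.
Step 3. [col 1: R + S ≡ R (mod 10)] R=6 is one option consistent with column 1 (R + S ≡ R (mod 10), carry-in 0) — take it ⇒ R=6.
Step 4. [col 2: H + K ≡ J (mod 10)] column 2 (H + K ≡ J (mod 10), carry-in 0) doesn't pin K yet; pick K=4 and continue ⇒ K=4.
Step 5. [col 2: H + K ≡ J (mod 10)] several values work for H in column 2 (H + K ≡ J (mod 10), carry-in 0); try H=5 ⇒ H=5.
Step 6. [col 2: H + K ≡ J (mod 10)] column 2 reads H+K+carry(0)=J with H=5, K=4; with digits 0,1,4,5,6 already taken and all letters distinct, the only value for J is 9, so J=9.
Step 7. [col 3: Q + R ≡ B (mod 10)] several values work for Q in column 3 (Q + R ≡ B (mod 10), carry-in 0); try Q=2, so Q=2.
Step 8. [col 3: Q + R ≡ B (mod 10)] column 3 reads Q+R+carry(0)=B with Q=2, R=6; with digits 0,1,2,4,5,6,9 already taken and all letters distinct, the only value for B is 8. So B=8.
Step 9. [col 6: H + U ≡ O (mod 10)] in column 6 we have H+U≡O with carry-in 1; given H=5 and digits 0,1,2,4,5,6,8,9 already taken and all letters distinct, that pins O to 3. So O=3.
Step 10. [col 6: H + U ≡ O (mod 10)] from column 6 (H=5, O=3, carry-in 1, digits 0,1,2,3,4,5,6,8,9 already taken and all letters distinct): U must equal 7, so U=7.

Answer: B=8, H=5, J=9, K=4, N=1, O=3, Q=2, R=6, S=0, U=7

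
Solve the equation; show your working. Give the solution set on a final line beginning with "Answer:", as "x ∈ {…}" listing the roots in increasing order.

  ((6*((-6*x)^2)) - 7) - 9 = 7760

Step 1. [((6*((-6*x)^2)) - 7) - 9 = 7760] the outer -9 inverts by adding 9 ⇒ sub: (6*((-6*x)^2)) - 7 = 7769.
Step 2. [(6*((-6*x)^2)) - 7 = 7769] 7 comes off first (add 7) ⇒ sub: 6*((-6*x)^2) = 7776.
Step 3. [6*((-6*x)^2) = 7776] leading coefficient 6: divide by 6 ⇒ div: (-6*x)^2 = 1296.
Step 4. [(-6*x)^2 = 1296] LHS squared, RHS 1296 ≥ 0: apply √ (±). So sqrt: -6*x = 36 or -36.
Step 5. [-6*x = 36 or -36] -6 out front; divide by -6 ⇒ div: x = -6 or 6.

Answer: x ∈ {-6, 6}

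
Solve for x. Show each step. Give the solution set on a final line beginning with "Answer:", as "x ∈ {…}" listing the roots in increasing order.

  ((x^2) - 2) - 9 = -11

Step 1. [((x^2) - 2) - 9 = -11] -9 is outermost — add 9 both sides, so sub: (x^2) - 2 = -2.
Step 2. [(x^2) - 2 = -2] peel the -2: add 2 from each side. So sub: x^2 = 0.
Step 3. [x^2 = 0] LHS squared, RHS 0 ≥ 0: apply √ (±) ⇒ sqrt: x = 0.

Answer: x ∈ {0}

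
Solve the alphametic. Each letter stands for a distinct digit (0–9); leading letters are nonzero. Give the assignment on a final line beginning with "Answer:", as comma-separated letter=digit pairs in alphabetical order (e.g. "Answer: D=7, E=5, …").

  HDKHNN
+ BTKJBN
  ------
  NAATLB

Step 1. [col 1: N + N ≡ B (mod 10)] column 1 (N + N ≡ B (mod 10), carry-in 0) doesn't pin B yet; pick B=4 and continue, so B=4.
Step 2. [col 1: N + N ≡ B (mod 10)] column 1 (N + N ≡ B (mod 10), carry-in 0) doesn't pin N yet; pick N=7 and continue. So N=7.
Step 3. [col 2: N + B ≡ L (mod 10)] in column 2 we have N+B≡L with carry-in 1; given N=7, B=4 and digits 4,7 already taken and all letters distinct, that pins L to 2, so L=2.
Step 4. [col 3: H + J ≡ T (mod 10)] several values work for J in column 3 (H + J ≡ T (mod 10), carry-in 1); try J=1 ⇒ J=1.
Step 5. [col 3: H + J ≡ T (mod 10)] column 3 (H + J ≡ T (mod 10), carry-in 1) doesn't pin H yet; pick H=3 and continue ⇒ H=3.
Step 6. [col 3: H + J ≡ T (mod 10)] from column 3 (H=3, J=1, carry-in 1, digits 1,2,3,4,7 already taken and all letters distinct): T must equal 5, so T=5.
Step 7. [col 4: K + K ≡ A (mod 10)] several values work for A in column 4 (K + K ≡ A (mod 10), carry-in 0); try A=6, so A=6.
Step 8. [col 4: K + K ≡ A (mod 10)] from column 4 (A=6, carry-in 0, digits 1,2,3,4,5,6,7 already taken and all letters distinct): K must equal 8. So K=8.
Step 9. [col 5: D + T ≡ A (mod 10)] column 5: given T=5, A=6, carry-in 1, and digits 1,2,3,4,5,6,7,8 already taken and all letters distinct, D+T≡A (mod 10) forces D=0. So D=0.

Answer: A=6, B=4, D=0, H=3, J=1, K=8, L=2, N=7, T=5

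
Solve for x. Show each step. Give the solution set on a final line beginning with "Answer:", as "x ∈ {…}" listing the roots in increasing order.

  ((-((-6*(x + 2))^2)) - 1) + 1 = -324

Step 1. [((-((-6*(x + 2))^2)) - 1) + 1 = -324] subtract 1: x sits inside (… + 1) ⇒ sub: (-((-6*(x + 2))^2)) - 1 = -325.
Step 2. [(-((-6*(x + 2))^2)) - 1 = -325] 1 comes off first (add 1). So sub: -((-6*(x + 2))^2) = -324.
Step 3. [-((-6*(x + 2))^2) = -324] LHS negated; negate both sides ⇒ neg: (-6*(x + 2))^2 = 324.
Step 4. [(-6*(x + 2))^2 = 324] 324 ≥ 0, LHS is (·)² — take ±√, so sqrt: -6*(x + 2) = 18 or -18.
Step 5. [-6*(x + 2) = 18 or -18] leading coefficient -6: divide by -6. So div: x + 2 = -3 or 3.
Step 6. [x + 2 = -3 or 3] subtract 2: x sits inside (… + 2) ⇒ sub: x = -5 or 1.

Answer: x ∈ {-5, 1}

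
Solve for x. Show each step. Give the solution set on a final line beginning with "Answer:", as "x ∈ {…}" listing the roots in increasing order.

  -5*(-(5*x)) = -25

Step 1. [-5*(-(5*x)) = -25] leading coefficient -5: divide by -5, so div: -(5*x) = 5.
Step 2. [-(5*x) = 5] LHS negated; negate both sides ⇒ neg: 5*x = -5.
Step 3. [5*x = -5] 5 out front; divide by 5. So div: x = -1.

Answer: x ∈ {-1}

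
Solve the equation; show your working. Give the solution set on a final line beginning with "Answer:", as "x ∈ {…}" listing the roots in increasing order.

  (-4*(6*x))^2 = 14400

Step 1. [(-4*(6*x))^2 = 14400] √ both sides: 14400 ≥ 0 gives two branches, so sqrt: -4*(6*x) = 120 or -120.
Step 2. [-4*(6*x) = 120 or -120] divide by the outer -4 ⇒ div: 6*x = -30 or 30.
Step 3. [6*x = -30 or 30] divide by the outer 6, so div: x = -5 or 5.

Answer: x ∈ {-5, 5}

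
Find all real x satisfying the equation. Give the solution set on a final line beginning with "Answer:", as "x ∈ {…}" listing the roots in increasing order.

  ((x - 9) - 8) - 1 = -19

Step 1. [((x - 9) - 8) - 1 = -19] add 1: x sits inside (… - 1) ⇒ sub: (x - 9) - 8 = -18.
Step 2. [(x - 9) - 8 = -18] -8 is outermost — add 8 both sides, so sub: x - 9 = -10.
Step 3. [x - 9 = -10] peel the -9: add 9 from each side. So sub: x = -1.

Answer: x ∈ {-1}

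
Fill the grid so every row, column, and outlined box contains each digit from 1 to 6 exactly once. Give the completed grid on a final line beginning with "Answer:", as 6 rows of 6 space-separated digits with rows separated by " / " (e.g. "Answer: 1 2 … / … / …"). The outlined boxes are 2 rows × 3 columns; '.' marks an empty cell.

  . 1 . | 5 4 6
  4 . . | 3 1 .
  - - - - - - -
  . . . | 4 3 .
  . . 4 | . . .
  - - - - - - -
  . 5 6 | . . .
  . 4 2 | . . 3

Step 1. [r3c3∈{1,5}] col 3 places 1 nowhere but r3c3, so r3c3=1.
Step 2. [r1c1∈{2,3}] r1c1 is the only open cell in row 1 admitting 2, so r1c1=2.
Step 3. [r2c6∈{2}] only 2 remains possible at r2c6 ⇒ r2c6=2.
Step 4. [r4c2∈{2,3,6}] 3 has one home in col 2: r4c2, so r4c2=3.
Step 5. [r3c6∈{5}] r3c6 has the single candidate 5, so r3c6=5.
Step 6. [r5c5∈{2}] r5c5 is down to just 2, so r5c5=2.
Step 7. [r5c4∈{1}] r5c4's peers cover all but 1. So r5c4=1.
Step 8. [r4c5∈{6}] r4c5's peers cover all but 6, so r4c5=6.
Step 9. [r3c1∈{6}] nothing but 6 survives at r3c1 ⇒ r3c1=6.
Step 10. [r6c5∈{5}] nothing but 5 survives at r6c5, so r6c5=5.
Step 11. [r5c6∈{4}] r5c6 is down to just 4 ⇒ r5c6=4.
Step 12. [r1c3∈{3}] nothing but 3 survives at r1c3, so r1c3=3.
Step 13. [r6c1∈{1}] r6c1 has the single candidate 1 ⇒ r6c1=1.
Step 14. [r2c3∈{5}] nothing but 5 survives at r2c3, so r2c3=5.
Step 15. [r3c2∈{2}] r3c2's peers cover all but 2, so r3c2=2.
Step 16. [r4c1∈{5}] r4c1 has the single candidate 5. So r4c1=5.
Step 17. [r5c1∈{3}] r5c1 has the single candidate 3 ⇒ r5c1=3.
Step 18. [r2c2∈{6}] only 6 remains possible at r2c2. So r2c2=6.
Step 19. [r6c4∈{6}] r6c4 has the single candidate 6 ⇒ r6c4=6.
Step 20. [r4c6∈{1}] r4c6 is down to just 1, so r4c6=1.
Step 21. [r4c4∈{2}] r4c4 has the single candidate 2 ⇒ r4c4=2.

Answer: 2 1 3 5 4 6 / 4 6 5 3 1 2 / 6 2 1 4 3 5 / 5 3 4 2 6 1 / 3 5 6 1 2 4 / 1 4 2 6 5 3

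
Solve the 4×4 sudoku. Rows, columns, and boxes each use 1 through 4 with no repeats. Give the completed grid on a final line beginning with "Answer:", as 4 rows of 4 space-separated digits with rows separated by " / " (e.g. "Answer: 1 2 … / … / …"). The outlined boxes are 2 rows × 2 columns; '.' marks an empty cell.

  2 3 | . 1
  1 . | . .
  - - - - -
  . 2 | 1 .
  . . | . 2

Step 1. [r1c3∈{4}] r1c3 has the single candidate 4. So r1c3=4.
Step 2. [r4c3∈{3}] r4c3's peers cover all but 3 ⇒ r4c3=3.
Step 3. [r4c1∈{4}] nothing but 4 survives at r4c1, so r4c1=4.
Step 4. [r2c4∈{3}] r2c4 has the single candidate 3 ⇒ r2c4=3.
Step 5. [r4c2∈{1}] r4c2 is down to just 1. So r4c2=1.
Step 6. [r2c3∈{2}] r2c3 has the single candidate 2, so r2c3=2.
Step 7. [r3c4∈{4}] r3c4 is down to just 4. So r3c4=4.
Step 8. [r2c2∈{4}] nothing but 4 survives at r2c2, so r2c2=4.
Step 9. [r3c1∈{3}] only 3 remains possible at r3c1 ⇒ r3c1=3.

Answer: 2 3 4 1 / 1 4 2 3 / 3 2 1 4 / 4 1 3 2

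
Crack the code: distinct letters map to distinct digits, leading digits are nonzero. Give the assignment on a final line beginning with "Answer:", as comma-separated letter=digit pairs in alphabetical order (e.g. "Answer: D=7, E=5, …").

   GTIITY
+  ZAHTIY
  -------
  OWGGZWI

Step 1. [col 1: Y + Y ≡ I (mod 10)] column 1 (Y + Y ≡ I (mod 10), carry-in 0) doesn't pin Y yet; pick Y=4 and continue, so Y=4.
Step 2. [O] the sum has 7 digits but both addends have 6; that extra leading digit O is the final carry, namely 1 ⇒ O=1.
Step 3. [col 1: Y + Y ≡ I (mod 10)] column 1: given Y=4, carry-in 0, and digits 1,4 already taken and all letters distinct, Y+Y≡I (mod 10) forces I=8, so I=8.
Step 4. [col 2: T + I ≡ W (mod 10)] T=7 is one option consistent with column 2 (T + I ≡ W (mod 10), carry-in 0) — take it ⇒ T=7.
Step 5. [col 2: T + I ≡ W (mod 10)] in column 2 we have T+I≡W with carry-in 0; given T=7, I=8 and digits 1,4,7,8 already taken and all letters distinct, that pins W to 5. So W=5.
Step 6. [col 3: I + T ≡ Z (mod 10)] from column 3 (I=8, T=7, carry-in 1, digits 1,4,5,7,8 already taken and all letters distinct): Z must equal 6, so Z=6.
Step 7. [col 4: I + H ≡ G (mod 10)] several values work for H in column 4 (I + H ≡ G (mod 10), carry-in 1); try H=0 ⇒ H=0.
Step 8. [col 4: I + H ≡ G (mod 10)] in column 4 we have I+H≡G with carry-in 1; given I=8, H=0 and digits 0,1,4,5,6,7,8 already taken and all letters distinct, that pins G to 9. So G=9.
Step 9. [col 5: T + A ≡ G (mod 10)] in column 5 we have T+A≡G with carry-in 0; given T=7, G=9 and digits 0,1,4,5,6,7,8,9 already taken and all letters distinct, that pins A to 2. So A=2.

Answer: A=2, G=9, H=0, I=8, O=1, T=7, W=5, Y=4, Z=6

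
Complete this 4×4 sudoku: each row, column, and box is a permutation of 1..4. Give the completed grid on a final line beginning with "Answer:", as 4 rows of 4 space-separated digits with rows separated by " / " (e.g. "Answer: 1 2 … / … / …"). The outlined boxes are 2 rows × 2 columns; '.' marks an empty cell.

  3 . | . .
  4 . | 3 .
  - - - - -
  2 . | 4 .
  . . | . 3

Step 1. [r3c4∈{1}] r3c4's peers cover all but 1 ⇒ r3c4=1.
Step 2. [r2c4∈{2}] r2c4's peers cover all but 2, so r2c4=2.
Step 3. [r2c2∈{1}] r2c2's peers cover all but 1. So r2c2=1.
Step 4. [r1c2∈{2}] nothing but 2 survives at r1c2. So r1c2=2.
Step 5. [r1c3∈{1}] r1c3's peers cover all but 1, so r1c3=1.
Step 6. [r4c2∈{4}] r4c2 has the single candidate 4, so r4c2=4.
Step 7. [r1c4∈{4}] r1c4 is down to just 4 ⇒ r1c4=4.
Step 8. [r4c3∈{2}] r4c3 has the single candidate 2 ⇒ r4c3=2.
Step 9. [r3c2∈{3}] nothing but 3 survives at r3c2, so r3c2=3.
Step 10. [r4c1∈{1}] nothing but 1 survives at r4c1, so r4c1=1.

Answer: 3 2 1 4 / 4 1 3 2 / 2 3 4 1 / 1 4 2 3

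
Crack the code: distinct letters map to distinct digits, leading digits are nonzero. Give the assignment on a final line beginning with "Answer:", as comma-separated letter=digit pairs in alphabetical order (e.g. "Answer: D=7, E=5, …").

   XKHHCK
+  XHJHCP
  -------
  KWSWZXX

Step 1. [col 1: K + P ≡ X (mod 10)] column 1 (K + P ≡ X (mod 10), carry-in 0) doesn't pin X yet; pick X=8 and continue ⇒ X=8.
Step 2. [col 1: K + P ≡ X (mod 10)] no forcing yet in column 1 (carry-in 0); P=7 is free and consistent — try it, so P=7.
Step 3. [col 1: K + P ≡ X (mod 10)] from column 1 (P=7, X=8, carry-in 0, digits 7,8 already taken and all letters distinct): K must equal 1. So K=1.
Step 4. [col 2: C + C ≡ X (mod 10)] column 2 (C + C ≡ X (mod 10), carry-in 0) doesn't pin C yet; pick C=9 and continue ⇒ C=9.
Step 5. [col 3: H + H ≡ Z (mod 10)] Z=5 is one option consistent with column 3 (H + H ≡ Z (mod 10), carry-in 1) — take it. So Z=5.
Step 6. [col 3: H + H ≡ Z (mod 10)] in column 3 we have H+H≡Z with carry-in 1; given Z=5 and digits 1,5,7,8,9 already taken and all letters distinct, that pins H to 2 ⇒ H=2.
Step 7. [col 4: H + J ≡ W (mod 10)] column 4 reads H+J+carry(0)=W with H=2; with digits 1,2,5,7,8,9 already taken and all letters distinct, the only value for W is 6 ⇒ W=6.
Step 8. [col 4: H + J ≡ W (mod 10)] column 4 reads H+J+carry(0)=W with H=2, W=6; with digits 1,2,5,6,7,8,9 already taken and all letters distinct, the only value for J is 4, so J=4.
Step 9. [col 5: K + H ≡ S (mod 10)] column 5 reads K+H+carry(0)=S with K=1, H=2; with digits 1,2,4,5,6,7,8,9 already taken and all letters distinct, the only value for S is 3. So S=3.

Answer: C=9, H=2, J=4, K=1, P=7, S=3, W=6, X=8, Z=5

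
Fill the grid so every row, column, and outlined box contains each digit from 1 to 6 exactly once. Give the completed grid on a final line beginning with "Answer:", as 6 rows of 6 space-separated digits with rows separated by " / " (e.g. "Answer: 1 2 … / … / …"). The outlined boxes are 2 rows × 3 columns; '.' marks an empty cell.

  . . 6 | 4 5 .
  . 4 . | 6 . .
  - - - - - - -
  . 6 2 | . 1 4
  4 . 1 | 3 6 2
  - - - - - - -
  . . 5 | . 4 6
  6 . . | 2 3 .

Step 1. [r6c2∈{1}] r6c2 has the single candidate 1 ⇒ r6c2=1.
Step 2. [r2c1∈{1,2,3,5}] row 2 places 5 nowhere but r2c1, so r2c1=5.
Step 3. [r1c1∈{1,2,3}] in col 1, 1 fits only at r1c1. So r1c1=1.
Step 4. [r1c2∈{2,3}] in row 1, 2 fits only at r1c2, so r1c2=2.
Step 5. [r3c1∈{3}] r3c1 is down to just 3 ⇒ r3c1=3.
Step 6. [r2c6∈{1,3}] in row 2, 1 fits only at r2c6, so r2c6=1.
Step 7. [r6c6∈{5}] r6c6's peers cover all but 5. So r6c6=5.
Step 8. [r1c6∈{3}] r1c6 has the single candidate 3, so r1c6=3.
Step 9. [r2c3∈{3}] r2c3's peers cover all but 3. So r2c3=3.
Step 10. [r2c5∈{2}] only 2 remains possible at r2c5. So r2c5=2.
Step 11. [r3c4∈{5}] only 5 remains possible at r3c4, so r3c4=5.
Step 12. [r5c4∈{1}] r5c4 has the single candidate 1. So r5c4=1.
Step 13. [r4c2∈{5}] r4c2 is down to just 5. So r4c2=5.
Step 14. [r5c2∈{3}] r5c2's peers cover all but 3. So r5c2=3.
Step 15. [r6c3∈{4}] only 4 remains possible at r6c3 ⇒ r6c3=4.
Step 16. [r5c1∈{2}] nothing but 2 survives at r5c1, so r5c1=2.

Answer: 1 2 6 4 5 3 / 5 4 3 6 2 1 / 3 6 2 5 1 4 / 4 5 1 3 6 2 / 2 3 5 1 4 6 / 6 1 4 2 3 5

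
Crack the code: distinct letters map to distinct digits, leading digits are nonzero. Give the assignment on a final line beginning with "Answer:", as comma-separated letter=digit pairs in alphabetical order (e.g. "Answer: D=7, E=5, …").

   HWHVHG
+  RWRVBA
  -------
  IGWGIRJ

Step 1. [col 1: G + A ≡ J (mod 10)] no forcing yet in column 1 (carry-in 0); G=2 is free and consistent — try it ⇒ G=2.
Step 2. [col 1: G + A ≡ J (mod 10)] several values work for J in column 1 (G + A ≡ J (mod 10), carry-in 0); try J=0. So J=0.
Step 3. [I] the sum has 7 digits but both addends have 6; that extra leading digit I is the final carry, namely 1. So I=1.
Step 4. [col 1: G + A ≡ J (mod 10)] from column 1 (G=2, J=0, carry-in 0, digits 0,1,2 already taken and all letters distinct): A must equal 8 ⇒ A=8.
Step 5. [col 2: H + B ≡ R (mod 10)] several values work for R in column 2 (H + B ≡ R (mod 10), carry-in 1); try R=4. So R=4.
Step 6. [col 2: H + B ≡ R (mod 10)] no forcing yet in column 2 (carry-in 1); B=6 is free and consistent — try it ⇒ B=6.
Step 7. [col 2: H + B ≡ R (mod 10)] column 2 reads H+B+carry(1)=R with B=6, R=4; with digits 0,1,2,4,6,8 already taken and all letters distinct, the only value for H is 7 ⇒ H=7.
Step 8. [col 3: V + V ≡ I (mod 10)] column 3: given I=1, carry-in 1, and digits 0,1,2,4,6,7,8 already taken and all letters distinct, V+V≡I (mod 10) forces V=5, so V=5.
Step 9. [col 5: W + W ≡ W (mod 10)] in column 5 we have W+W≡W with carry-in 1; given nothing yet and digits 0,1,2,4,5,6,7,8 already taken and all letters distinct, that pins W to 9, so W=9.

Answer: A=8, B=6, G=2, H=7, I=1, J=0, R=4, V=5, W=9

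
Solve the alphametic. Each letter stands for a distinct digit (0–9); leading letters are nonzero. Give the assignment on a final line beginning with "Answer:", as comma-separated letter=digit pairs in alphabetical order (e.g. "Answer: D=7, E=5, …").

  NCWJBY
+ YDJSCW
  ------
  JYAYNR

Step 1. [col 1: Y + W ≡ R (mod 10)] W=2 is one option consistent with column 1 (Y + W ≡ R (mod 10), carry-in 0) — take it. So W=2.
Step 2. [col 1: Y + W ≡ R (mod 10)] column 1 (Y + W ≡ R (mod 10), carry-in 0) doesn't pin Y yet; pick Y=5 and continue, so Y=5.
Step 3. [col 1: Y + W ≡ R (mod 10)] in column 1 we have Y+W≡R with carry-in 0; given Y=5, W=2 and digits 2,5 already taken and all letters distinct, that pins R to 7. So R=7.
Step 4. [col 2: B + C ≡ N (mod 10)] C=4 is one option consistent with column 2 (B + C ≡ N (mod 10), carry-in 0) — take it. So C=4.
Step 5. [col 2: B + C ≡ N (mod 10)] N=3 is one option consistent with column 2 (B + C ≡ N (mod 10), carry-in 0) — take it, so N=3.
Step 6. [col 2: B + C ≡ N (mod 10)] in column 2 we have B+C≡N with carry-in 0; given C=4, N=3 and digits 2,3,4,5,7 already taken and all letters distinct, that pins B to 9. So B=9.
Step 7. [col 3: J + S ≡ Y (mod 10)] J=8 is one option consistent with column 3 (J + S ≡ Y (mod 10), carry-in 1) — take it, so J=8.
Step 8. [col 3: J + S ≡ Y (mod 10)] from column 3 (J=8, Y=5, carry-in 1, digits 2,3,4,5,7,8,9 already taken and all letters distinct): S must equal 6, so S=6.
Step 9. [col 4: W + J ≡ A (mod 10)] from column 4 (W=2, J=8, carry-in 1, digits 2,3,4,5,6,7,8,9 already taken and all letters distinct): A must equal 1. So A=1.
Step 10. [col 5: C + D ≡ Y (mod 10)] from column 5 (C=4, Y=5, carry-in 1, digits 1,2,3,4,5,6,7,8,9 already taken and all letters distinct): D must equal 0. So D=0.

Answer: A=1, B=9, C=4, D=0, J=8, N=3, R=7, S=6, W=2, Y=5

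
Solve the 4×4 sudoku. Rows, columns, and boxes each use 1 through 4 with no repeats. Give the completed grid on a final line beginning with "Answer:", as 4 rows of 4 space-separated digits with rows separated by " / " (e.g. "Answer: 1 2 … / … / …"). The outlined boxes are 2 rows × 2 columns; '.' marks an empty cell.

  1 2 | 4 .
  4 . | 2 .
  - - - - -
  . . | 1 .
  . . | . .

Step 1. [r4c3∈{3}] r4c3's peers cover all but 3. So r4c3=3.
Step 2. [r2c2∈{3}] nothing but 3 survives at r2c2, so r2c2=3.
Step 3. [r3c2∈{4}] r3c2 has the single candidate 4, so r3c2=4.
Step 4. [r3c4∈{2}] only 2 remains possible at r3c4 ⇒ r3c4=2.
Step 5. [r3c1∈{3}] r3c1's peers cover all but 3, so r3c1=3.
Step 6. [r1c4∈{3}] r1c4 has the single candidate 3 ⇒ r1c4=3.
Step 7. [r2c4∈{1}] r2c4 is down to just 1, so r2c4=1.
Step 8. [r4c2∈{1}] nothing but 1 survives at r4c2 ⇒ r4c2=1.
Step 9. [r4c4∈{4}] r4c4's peers cover all but 4. So r4c4=4.
Step 10. [r4c1∈{2}] r4c1 has the single candidate 2. So r4c1=2.

Answer: 1 2 4 3 / 4 3 2 1 / 3 4 1 2 / 2 1 3 4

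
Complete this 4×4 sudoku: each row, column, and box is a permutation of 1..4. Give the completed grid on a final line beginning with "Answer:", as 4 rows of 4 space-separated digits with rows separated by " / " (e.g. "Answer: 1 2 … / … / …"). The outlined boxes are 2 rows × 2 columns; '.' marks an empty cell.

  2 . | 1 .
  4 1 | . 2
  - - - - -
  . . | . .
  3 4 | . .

Step 1. [r3c3∈{2,3,4}] 4 has one home in col 3: r3c3 ⇒ r3c3=4.
Step 2. [r3c4∈{1,3}] in row 3, 3 fits only at r3c4 ⇒ r3c4=3.
Step 3. [r2c3∈{3}] nothing but 3 survives at r2c3. So r2c3=3.
Step 4. [r3c1∈{1}] r3c1's peers cover all but 1 ⇒ r3c1=1.
Step 5. [r1c2∈{3}] r1c2 is down to just 3 ⇒ r1c2=3.
Step 6. [r1c4∈{4}] r1c4 has the single candidate 4 ⇒ r1c4=4.
Step 7. [r4c3∈{2}] r4c3 has the single candidate 2. So r4c3=2.
Step 8. [r4c4∈{1}] r4c4 is down to just 1, so r4c4=1.
Step 9. [r3c2∈{2}] only 2 remains possible at r3c2. So r3c2=2.

Answer: 2 3 1 4 / 4 1 3 2 / 1 2 4 3 / 3 4 2 1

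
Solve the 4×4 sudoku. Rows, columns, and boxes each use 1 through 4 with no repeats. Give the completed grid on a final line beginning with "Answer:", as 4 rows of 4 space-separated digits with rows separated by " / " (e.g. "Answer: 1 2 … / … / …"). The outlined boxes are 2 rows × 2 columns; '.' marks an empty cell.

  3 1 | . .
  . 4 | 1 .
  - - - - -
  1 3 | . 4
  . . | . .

Step 1. [r3c3∈{2}] r3c3's peers cover all but 2 ⇒ r3c3=2.
Step 2. [r2c1∈{2}] r2c1's peers cover all but 2 ⇒ r2c1=2.
Step 3. [r4c3∈{3}] r4c3 is down to just 3. So r4c3=3.
Step 4. [r4c4∈{1}] r4c4 is down to just 1, so r4c4=1.
Step 5. [r4c2∈{2}] r4c2 is down to just 2. So r4c2=2.
Step 6. [r1c3∈{4}] r1c3's peers cover all but 4 ⇒ r1c3=4.
Step 7. [r2c4∈{3}] r2c4 is down to just 3 ⇒ r2c4=3.
Step 8. [r4c1∈{4}] r4c1 is down to just 4, so r4c1=4.
Step 9. [r1c4∈{2}] r1c4 has the single candidate 2, so r1c4=2.

Answer: 3 1 4 2 / 2 4 1 3 / 1 3 2 4 / 4 2 3 1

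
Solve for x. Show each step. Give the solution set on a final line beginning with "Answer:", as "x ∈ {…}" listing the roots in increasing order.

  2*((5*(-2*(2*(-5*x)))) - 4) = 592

Step 1. [2*((5*(-2*(2*(-5*x)))) - 4) = 592] divide by the outer 2. So div: (5*(-2*(2*(-5*x)))) - 4 = 296.
Step 2. [(5*(-2*(2*(-5*x)))) - 4 = 296] the outer -4 inverts by adding 4 ⇒ sub: 5*(-2*(2*(-5*x))) = 300.
Step 3. [5*(-2*(2*(-5*x))) = 300] 5·(inner) — divide through by 5. So div: -2*(2*(-5*x)) = 60.
Step 4. [-2*(2*(-5*x)) = 60] LHS = -2·(…); ÷-2 both sides ⇒ div: 2*(-5*x) = -30.
Step 5. [2*(-5*x) = -30] 2·(inner) — divide through by 2. So div: -5*x = -15.
Step 6. [-5*x = -15] LHS = -5·(…); ÷-5 both sides, so div: x = 3.

Answer: x ∈ {3}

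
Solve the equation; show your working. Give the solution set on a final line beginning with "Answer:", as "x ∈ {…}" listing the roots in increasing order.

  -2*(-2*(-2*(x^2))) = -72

Step 1. [-2*(-2*(-2*(x^2))) = -72] LHS = -2·(…); ÷-2 both sides. So div: -2*(-2*(x^2)) = 36.
Step 2. [-2*(-2*(x^2)) = 36] -2·(inner) — divide through by -2 ⇒ div: -2*(x^2) = -18.
Step 3. [-2*(x^2) = -18] -2·(inner) — divide through by -2 ⇒ div: x^2 = 9.
Step 4. [x^2 = 9] LHS squared, RHS 9 ≥ 0: apply √ (±), so sqrt: x = 3 or -3.

Answer: x ∈ {-3, 3}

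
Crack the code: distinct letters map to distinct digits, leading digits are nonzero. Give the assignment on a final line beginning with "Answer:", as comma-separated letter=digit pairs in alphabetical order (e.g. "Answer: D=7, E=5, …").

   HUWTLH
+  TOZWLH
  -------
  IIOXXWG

Step 1. [col 1: H + H ≡ G (mod 10)] no forcing yet in column 1 (carry-in 0); G=6 is free and consistent — try it. So G=6.
Step 2. [col 1: H + H ≡ G (mod 10)] column 1 (H + H ≡ G (mod 10), carry-in 0) doesn't pin H yet; pick H=8 and continue. So H=8.
Step 3. [col 2: L + L ≡ W (mod 10)] W=5 is one option consistent with column 2 (L + L ≡ W (mod 10), carry-in 1) — take it. So W=5.
Step 4. [I] the sum has 7 digits but both addends have 6; that extra leading digit I is the final carry, namely 1, so I=1.
Step 5. [col 2: L + L ≡ W (mod 10)] column 2 (L + L ≡ W (mod 10), carry-in 1) doesn't pin L yet; pick L=7 and continue. So L=7.
Step 6. [col 3: T + W ≡ X (mod 10)] X=9 is one option consistent with column 3 (T + W ≡ X (mod 10), carry-in 1) — take it ⇒ X=9.
Step 7. [col 3: T + W ≡ X (mod 10)] from column 3 (W=5, X=9, carry-in 1, digits 1,5,6,7,8,9 already taken and all letters distinct): T must equal 3, so T=3.
Step 8. [col 4: W + Z ≡ X (mod 10)] column 4 reads W+Z+carry(0)=X with W=5, X=9; with digits 1,3,5,6,7,8,9 already taken and all letters distinct, the only value for Z is 4, so Z=4.
Step 9. [col 5: U + O ≡ O (mod 10)] in column 5 we have U+O≡O with carry-in 0; given nothing yet and digits 1,3,4,5,6,7,8,9 already taken and all letters distinct, that pins U to 0 ⇒ U=0.
Step 10. [col 5: U + O ≡ O (mod 10)] column 5 reads U+O+carry(0)=O with U=0; with digits 0,1,3,4,5,6,7,8,9 already taken and all letters distinct, the only value for O is 2 ⇒ O=2.

Answer: G=6, H=8, I=1, L=7, O=2, T=3, U=0, W=5, X=9, Z=4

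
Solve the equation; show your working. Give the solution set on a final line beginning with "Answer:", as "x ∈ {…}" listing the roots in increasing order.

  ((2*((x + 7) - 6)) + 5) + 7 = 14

Step 1. [((2*((x + 7) - 6)) + 5) + 7 = 14] 7 comes off first (subtract 7), so sub: (2*((x + 7) - 6)) + 5 = 7.
Step 2. [(2*((x + 7) - 6)) + 5 = 7] 5 comes off first (subtract 5) ⇒ sub: 2*((x + 7) - 6) = 2.
Step 3. [2*((x + 7) - 6) = 2] 2·(inner) — divide through by 2 ⇒ div: (x + 7) - 6 = 1.
Step 4. [(x + 7) - 6 = 1] add 6: x sits inside (… - 6), so sub: x + 7 = 7.
Step 5. [x + 7 = 7] the outer +7 inverts by subtracting 7. So sub: x = 0.

Answer: x ∈ {0}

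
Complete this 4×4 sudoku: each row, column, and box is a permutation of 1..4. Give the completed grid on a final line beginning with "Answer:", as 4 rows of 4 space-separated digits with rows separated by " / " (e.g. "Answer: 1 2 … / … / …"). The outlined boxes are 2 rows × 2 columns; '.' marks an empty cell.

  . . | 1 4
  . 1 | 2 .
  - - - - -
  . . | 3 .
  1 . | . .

Step 1. [r4c2∈{2,3,4}] r4c2 is the only open cell in row 4 admitting 3 ⇒ r4c2=3.
Step 2. [r1c1∈{2,3}] in row 1, 3 fits only at r1c1. So r1c1=3.
Step 3. [r3c1∈{2,4}] r3c1 is the only open cell in col 1 admitting 2. So r3c1=2.
Step 4. [r4c3∈{4}] nothing but 4 survives at r4c3. So r4c3=4.
Step 5. [r4c4∈{2}] r4c4 is down to just 2. So r4c4=2.
Step 6. [r1c2∈{2}] r1c2 is down to just 2. So r1c2=2.
Step 7. [r3c2∈{4}] nothing but 4 survives at r3c2 ⇒ r3c2=4.
Step 8. [r2c1∈{4}] nothing but 4 survives at r2c1 ⇒ r2c1=4.
Step 9. [r3c4∈{1}] r3c4's peers cover all but 1 ⇒ r3c4=1.
Step 10. [r2c4∈{3}] nothing but 3 survives at r2c4. So r2c4=3.

Answer: 3 2 1 4 / 4 1 2 3 / 2 4 3 1 / 1 3 4 2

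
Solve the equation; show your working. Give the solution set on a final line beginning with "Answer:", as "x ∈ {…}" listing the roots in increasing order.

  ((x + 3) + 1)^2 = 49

Step 1. [((x + 3) + 1)^2 = 49] 49 ≥ 0, LHS is (·)² — take ±√. So sqrt: (x + 3) + 1 = 7 or -7.
Step 2. [(x + 3) + 1 = 7 or -7] subtract 1: x sits inside (… + 1), so sub: x + 3 = 6 or -8.
Step 3. [x + 3 = 6 or -8] peel the +3: subtract 3 from each side, so sub: x = 3 or -11.

Answer: x ∈ {-11, 3}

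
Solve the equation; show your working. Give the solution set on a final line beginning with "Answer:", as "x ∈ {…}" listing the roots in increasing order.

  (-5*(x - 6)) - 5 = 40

Step 1. [(-5*(x - 6)) - 5 = 40] peel the -5: add 5 from each side ⇒ sub: -5*(x - 6) = 45.
Step 2. [-5*(x - 6) = 45] divide by the outer -5 ⇒ div: x - 6 = -9.
Step 3. [x - 6 = -9] the outer -6 inverts by adding 6, so sub: x = -3.

Answer: x ∈ {-3}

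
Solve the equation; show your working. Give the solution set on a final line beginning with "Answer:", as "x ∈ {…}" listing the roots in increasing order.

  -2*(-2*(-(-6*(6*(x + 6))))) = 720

Step 1. [-2*(-2*(-(-6*(6*(x + 6))))) = 720] divide by the outer -2 ⇒ div: -2*(-(-6*(6*(x + 6)))) = -360.
Step 2. [-2*(-(-6*(6*(x + 6)))) = -360] leading coefficient -2: divide by -2 ⇒ div: -(-6*(6*(x + 6))) = 180.
Step 3. [-(-6*(6*(x + 6))) = 180] flip signs both sides. So neg: -6*(6*(x + 6)) = -180.
Step 4. [-6*(6*(x + 6)) = -180] leading coefficient -6: divide by -6 ⇒ div: 6*(x + 6) = 30.
Step 5. [6*(x + 6) = 30] 6 out front; divide by 6, so div: x + 6 = 5.
Step 6. [x + 6 = 5] the outer +6 inverts by subtracting 6 ⇒ sub: x = -1.

Answer: x ∈ {-1}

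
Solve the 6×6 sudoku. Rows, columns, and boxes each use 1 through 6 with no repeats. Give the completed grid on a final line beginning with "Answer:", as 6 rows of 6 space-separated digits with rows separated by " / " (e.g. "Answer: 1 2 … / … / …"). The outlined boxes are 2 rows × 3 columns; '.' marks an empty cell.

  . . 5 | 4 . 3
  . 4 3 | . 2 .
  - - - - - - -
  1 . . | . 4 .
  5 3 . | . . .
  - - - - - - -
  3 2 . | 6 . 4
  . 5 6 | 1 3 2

Step 1. [r2c6∈{1,5,6}] across row 2, 1 lands solely at r2c6 ⇒ r2c6=1.
Step 2. [r1c5∈{6}] nothing but 6 survives at r1c5. So r1c5=6.
Step 3. [r3c6∈{5,6}] col 6 places 5 nowhere but r3c6, so r3c6=5.
Step 4. [r4c4∈{2}] r4c4 is down to just 2, so r4c4=2.
Step 5. [r5c5∈{5}] only 5 remains possible at r5c5. So r5c5=5.
Step 6. [r1c1∈{2}] r1c1's peers cover all but 2. So r1c1=2.
Step 7. [r5c3∈{1}] r5c3's peers cover all but 1. So r5c3=1.
Step 8. [r2c4∈{5}] r2c4 is down to just 5. So r2c4=5.
Step 9. [r3c4∈{3}] r3c4's peers cover all but 3. So r3c4=3.
Step 10. [r4c6∈{6}] r4c6 has the single candidate 6, so r4c6=6.
Step 11. [r6c1∈{4}] nothing but 4 survives at r6c1. So r6c1=4.
Step 12. [r1c2∈{1}] r1c2's peers cover all but 1, so r1c2=1.
Step 13. [r4c3∈{4}] nothing but 4 survives at r4c3, so r4c3=4.
Step 14. [r2c1∈{6}] r2c1's peers cover all but 6 ⇒ r2c1=6.
Step 15. [r4c5∈{1}] r4c5 is down to just 1, so r4c5=1.
Step 16. [r3c2∈{6}] only 6 remains possible at r3c2 ⇒ r3c2=6.
Step 17. [r3c3∈{2}] r3c3 has the single candidate 2, so r3c3=2.

Answer: 2 1 5 4 6 3 / 6 4 3 5 2 1 / 1 6 2 3 4 5 / 5 3 4 2 1 6 / 3 2 1 6 5 4 / 4 5 6 1 3 2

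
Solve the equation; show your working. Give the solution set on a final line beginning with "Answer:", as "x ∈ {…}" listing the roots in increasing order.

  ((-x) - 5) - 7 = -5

Step 1. [((-x) - 5) - 7 = -5] -7 is outermost — add 7 both sides, so sub: (-x) - 5 = 2.
Step 2. [(-x) - 5 = 2] peel the -5: add 5 from each side ⇒ sub: -x = 7.
Step 3. [-x = 7] leading − — multiply by −1 ⇒ neg: x = -7.

Answer: x ∈ {-7}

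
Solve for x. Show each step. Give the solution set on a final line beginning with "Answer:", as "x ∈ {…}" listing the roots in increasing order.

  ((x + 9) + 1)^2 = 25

Step 1. [((x + 9) + 1)^2 = 25] LHS squared, RHS 25 ≥ 0: apply √ (±), so sqrt: (x + 9) + 1 = 5 or -5.
Step 2. [(x + 9) + 1 = 5 or -5] peel the +1: subtract 1 from each side. So sub: x + 9 = 4 or -6.
Step 3. [x + 9 = 4 or -6] 9 comes off first (subtract 9) ⇒ sub: x = -5 or -15.

Answer: x ∈ {-15, -5}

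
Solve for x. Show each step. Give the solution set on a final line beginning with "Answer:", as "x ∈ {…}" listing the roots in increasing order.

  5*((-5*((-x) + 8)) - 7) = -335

Step 1. [5*((-5*((-x) + 8)) - 7) = -335] 5 out front; divide by 5. So div: (-5*((-x) + 8)) - 7 = -67.
Step 2. [(-5*((-x) + 8)) - 7 = -67] 7 comes off first (add 7). So sub: -5*((-x) + 8) = -60.
Step 3. [-5*((-x) + 8) = -60] leading coefficient -5: divide by -5, so div: (-x) + 8 = 12.
Step 4. [(-x) + 8 = 12] the outer +8 inverts by subtracting 8. So sub: -x = 4.
Step 5. [-x = 4] leading − — multiply by −1 ⇒ neg: x = -4.

Answer: x ∈ {-4}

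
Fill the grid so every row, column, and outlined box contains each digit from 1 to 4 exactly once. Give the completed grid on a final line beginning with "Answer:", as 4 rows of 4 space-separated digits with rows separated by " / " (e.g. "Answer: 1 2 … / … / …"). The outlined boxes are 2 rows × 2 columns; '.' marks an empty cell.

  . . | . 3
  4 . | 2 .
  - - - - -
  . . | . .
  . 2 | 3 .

Step 1. [r4c1∈{1}] r4c1 has the single candidate 1. So r4c1=1.
Step 2. [r2c4∈{1}] nothing but 1 survives at r2c4 ⇒ r2c4=1.
Step 3. [r3c2∈{3,4}] r3c2 is the only open cell in col 2 admitting 4 ⇒ r3c2=4.
Step 4. [r4c4∈{4}] r4c4 is down to just 4, so r4c4=4.
Step 5. [r3c3∈{1}] only 1 remains possible at r3c3 ⇒ r3c3=1.
Step 6. [r2c2∈{3}] r2c2 is down to just 3. So r2c2=3.
Step 7. [r3c4∈{2}] r3c4 is down to just 2 ⇒ r3c4=2.
Step 8. [r1c1∈{2}] r1c1 is down to just 2 ⇒ r1c1=2.
Step 9. [r1c2∈{1}] r1c2's peers cover all but 1. So r1c2=1.
Step 10. [r3c1∈{3}] only 3 remains possible at r3c1 ⇒ r3c1=3.
Step 11. [r1c3∈{4}] r1c3 has the single candidate 4, so r1c3=4.

Answer: 2 1 4 3 / 4 3 2 1 / 3 4 1 2 / 1 2 3 4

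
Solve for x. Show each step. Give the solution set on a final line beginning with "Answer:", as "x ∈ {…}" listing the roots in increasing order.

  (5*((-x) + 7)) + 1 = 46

Step 1. [(5*((-x) + 7)) + 1 = 46] subtract 1: x sits inside (… + 1) ⇒ sub: 5*((-x) + 7) = 45.
Step 2. [5*((-x) + 7) = 45] 5·(inner) — divide through by 5, so div: (-x) + 7 = 9.
Step 3. [(-x) + 7 = 9] 7 comes off first (subtract 7) ⇒ sub: -x = 2.
Step 4. [-x = 2] LHS negated; negate both sides. So neg: x = -2.

Answer: x ∈ {-2}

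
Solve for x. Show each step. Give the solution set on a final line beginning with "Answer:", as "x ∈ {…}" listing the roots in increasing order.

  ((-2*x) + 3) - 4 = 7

Step 1. [((-2*x) + 3) - 4 = 7] add 4: x sits inside (… - 4) ⇒ sub: (-2*x) + 3 = 11.
Step 2. [(-2*x) + 3 = 11] 3 comes off first (subtract 3) ⇒ sub: -2*x = 8.
Step 3. [-2*x = 8] -2 out front; divide by -2. So div: x = -4.

Answer: x ∈ {-4}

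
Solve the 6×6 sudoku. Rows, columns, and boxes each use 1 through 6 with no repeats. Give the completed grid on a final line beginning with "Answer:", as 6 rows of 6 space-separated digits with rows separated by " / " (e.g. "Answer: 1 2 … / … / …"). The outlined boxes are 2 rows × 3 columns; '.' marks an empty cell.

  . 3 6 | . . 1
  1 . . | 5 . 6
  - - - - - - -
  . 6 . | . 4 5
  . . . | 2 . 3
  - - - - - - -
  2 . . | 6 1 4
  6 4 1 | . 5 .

Step 1. [r2c3∈{2,4}] 4 has one home in row 2: r2c3 ⇒ r2c3=4.
Step 2. [r4c3∈{5}] r4c3's peers cover all but 5 ⇒ r4c3=5.
Step 3. [r3c1∈{3}] r3c1's peers cover all but 3, so r3c1=3.
Step 4. [r1c5∈{2}] r1c5 is down to just 2, so r1c5=2.
Step 5. [r4c2∈{1}] r4c2's peers cover all but 1 ⇒ r4c2=1.
Step 6. [r5c3∈{3}] only 3 remains possible at r5c3, so r5c3=3.
Step 7. [r6c4∈{3}] r6c4 has the single candidate 3. So r6c4=3.
Step 8. [r1c4∈{4}] nothing but 4 survives at r1c4. So r1c4=4.
Step 9. [r2c5∈{3}] r2c5 has the single candidate 3, so r2c5=3.
Step 10. [r1c1∈{5}] nothing but 5 survives at r1c1. So r1c1=5.
Step 11. [r2c2∈{2}] only 2 remains possible at r2c2. So r2c2=2.
Step 12. [r4c1∈{4}] r4c1's peers cover all but 4, so r4c1=4.
Step 13. [r3c4∈{1}] only 1 remains possible at r3c4, so r3c4=1.
Step 14. [r4c5∈{6}] nothing but 6 survives at r4c5, so r4c5=6.
Step 15. [r5c2∈{5}] r5c2 is down to just 5 ⇒ r5c2=5.
Step 16. [r6c6∈{2}] r6c6 is down to just 2. So r6c6=2.
Step 17. [r3c3∈{2}] nothing but 2 survives at r3c3. So r3c3=2.

Answer: 5 3 6 4 2 1 / 1 2 4 5 3 6 / 3 6 2 1 4 5 / 4 1 5 2 6 3 / 2 5 3 6 1 4 / 6 4 1 3 5 2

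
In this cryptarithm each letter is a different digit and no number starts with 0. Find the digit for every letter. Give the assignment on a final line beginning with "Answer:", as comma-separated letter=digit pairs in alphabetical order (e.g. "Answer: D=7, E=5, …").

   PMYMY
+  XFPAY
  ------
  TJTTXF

Step 1. [col 1: Y + Y ≡ F (mod 10)] no forcing yet in column 1 (carry-in 0); F=6 is free and consistent — try it, so F=6.
Step 2. [col 1: Y + Y ≡ F (mod 10)] Y=3 is one option consistent with column 1 (Y + Y ≡ F (mod 10), carry-in 0) — take it. So Y=3.
Step 3. [col 2: M + A ≡ X (mod 10)] several values work for X in column 2 (M + A ≡ X (mod 10), carry-in 0); try X=2. So X=2.
Step 4. [T] T is the leading digit of a 6-digit sum of two 5-digit numbers; the final carry is exactly 1 ⇒ T=1.
Step 5. [col 2: M + A ≡ X (mod 10)] column 2 (M + A ≡ X (mod 10), carry-in 0) doesn't pin M yet; pick M=4 and continue ⇒ M=4.
Step 6. [col 2: M + A ≡ X (mod 10)] column 2 reads M+A+carry(0)=X with M=4, X=2; with digits 1,2,3,4,6 already taken and all letters distinct, the only value for A is 8. So A=8.
Step 7. [col 3: Y + P ≡ T (mod 10)] column 3 reads Y+P+carry(1)=T with Y=3, T=1; with digits 1,2,3,4,6,8 already taken and all letters distinct, the only value for P is 7. So P=7.
Step 8. [col 5: P + X ≡ J (mod 10)] in column 5 we have P+X≡J with carry-in 1; given P=7, X=2 and digits 1,2,3,4,6,7,8 already taken and all letters distinct, that pins J to 0 ⇒ J=0.

Answer: A=8, F=6, J=0, M=4, P=7, T=1, X=2, Y=3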